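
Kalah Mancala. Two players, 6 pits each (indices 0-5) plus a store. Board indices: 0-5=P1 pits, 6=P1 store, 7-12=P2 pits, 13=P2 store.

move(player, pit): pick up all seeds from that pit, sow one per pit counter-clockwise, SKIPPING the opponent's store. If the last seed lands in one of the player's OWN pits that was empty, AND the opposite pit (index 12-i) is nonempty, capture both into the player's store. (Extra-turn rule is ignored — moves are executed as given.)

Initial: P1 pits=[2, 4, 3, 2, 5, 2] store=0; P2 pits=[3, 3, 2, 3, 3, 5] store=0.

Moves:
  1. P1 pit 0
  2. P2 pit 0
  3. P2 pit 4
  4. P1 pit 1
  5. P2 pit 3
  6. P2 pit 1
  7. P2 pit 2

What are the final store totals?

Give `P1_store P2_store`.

Move 1: P1 pit0 -> P1=[0,5,4,2,5,2](0) P2=[3,3,2,3,3,5](0)
Move 2: P2 pit0 -> P1=[0,5,4,2,5,2](0) P2=[0,4,3,4,3,5](0)
Move 3: P2 pit4 -> P1=[1,5,4,2,5,2](0) P2=[0,4,3,4,0,6](1)
Move 4: P1 pit1 -> P1=[1,0,5,3,6,3](1) P2=[0,4,3,4,0,6](1)
Move 5: P2 pit3 -> P1=[2,0,5,3,6,3](1) P2=[0,4,3,0,1,7](2)
Move 6: P2 pit1 -> P1=[2,0,5,3,6,3](1) P2=[0,0,4,1,2,8](2)
Move 7: P2 pit2 -> P1=[2,0,5,3,6,3](1) P2=[0,0,0,2,3,9](3)

Answer: 1 3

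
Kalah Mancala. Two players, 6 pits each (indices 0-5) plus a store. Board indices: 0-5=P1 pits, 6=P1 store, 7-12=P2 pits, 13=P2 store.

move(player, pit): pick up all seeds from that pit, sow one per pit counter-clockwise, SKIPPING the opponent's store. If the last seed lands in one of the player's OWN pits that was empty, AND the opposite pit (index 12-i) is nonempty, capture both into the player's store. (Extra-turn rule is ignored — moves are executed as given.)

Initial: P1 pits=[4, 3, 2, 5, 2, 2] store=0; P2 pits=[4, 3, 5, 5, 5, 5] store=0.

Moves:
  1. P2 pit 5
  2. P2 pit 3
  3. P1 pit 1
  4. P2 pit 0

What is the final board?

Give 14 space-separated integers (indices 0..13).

Answer: 6 0 4 7 3 3 1 0 4 6 1 7 1 2

Derivation:
Move 1: P2 pit5 -> P1=[5,4,3,6,2,2](0) P2=[4,3,5,5,5,0](1)
Move 2: P2 pit3 -> P1=[6,5,3,6,2,2](0) P2=[4,3,5,0,6,1](2)
Move 3: P1 pit1 -> P1=[6,0,4,7,3,3](1) P2=[4,3,5,0,6,1](2)
Move 4: P2 pit0 -> P1=[6,0,4,7,3,3](1) P2=[0,4,6,1,7,1](2)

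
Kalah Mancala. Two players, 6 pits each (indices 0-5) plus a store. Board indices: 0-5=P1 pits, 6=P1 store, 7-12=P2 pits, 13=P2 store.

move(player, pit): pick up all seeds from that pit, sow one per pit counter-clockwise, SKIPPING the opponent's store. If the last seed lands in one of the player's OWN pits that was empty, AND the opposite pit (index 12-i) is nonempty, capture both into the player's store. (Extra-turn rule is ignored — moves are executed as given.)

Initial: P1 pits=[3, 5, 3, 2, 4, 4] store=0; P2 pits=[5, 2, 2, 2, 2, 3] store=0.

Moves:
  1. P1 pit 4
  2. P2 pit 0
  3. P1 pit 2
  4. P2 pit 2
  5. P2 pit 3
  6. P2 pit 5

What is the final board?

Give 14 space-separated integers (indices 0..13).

Move 1: P1 pit4 -> P1=[3,5,3,2,0,5](1) P2=[6,3,2,2,2,3](0)
Move 2: P2 pit0 -> P1=[3,5,3,2,0,5](1) P2=[0,4,3,3,3,4](1)
Move 3: P1 pit2 -> P1=[3,5,0,3,1,6](1) P2=[0,4,3,3,3,4](1)
Move 4: P2 pit2 -> P1=[3,5,0,3,1,6](1) P2=[0,4,0,4,4,5](1)
Move 5: P2 pit3 -> P1=[4,5,0,3,1,6](1) P2=[0,4,0,0,5,6](2)
Move 6: P2 pit5 -> P1=[5,6,1,4,2,6](1) P2=[0,4,0,0,5,0](3)

Answer: 5 6 1 4 2 6 1 0 4 0 0 5 0 3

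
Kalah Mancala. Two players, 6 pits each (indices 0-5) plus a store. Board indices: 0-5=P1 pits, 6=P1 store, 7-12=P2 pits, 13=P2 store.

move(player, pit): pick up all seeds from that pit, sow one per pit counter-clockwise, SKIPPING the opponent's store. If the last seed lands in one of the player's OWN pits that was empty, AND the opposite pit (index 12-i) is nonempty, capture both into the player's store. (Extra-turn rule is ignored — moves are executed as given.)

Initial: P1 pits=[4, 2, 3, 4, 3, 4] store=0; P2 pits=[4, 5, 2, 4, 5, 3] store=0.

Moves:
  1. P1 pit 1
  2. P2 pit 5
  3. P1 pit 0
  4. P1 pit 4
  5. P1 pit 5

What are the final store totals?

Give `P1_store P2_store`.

Move 1: P1 pit1 -> P1=[4,0,4,5,3,4](0) P2=[4,5,2,4,5,3](0)
Move 2: P2 pit5 -> P1=[5,1,4,5,3,4](0) P2=[4,5,2,4,5,0](1)
Move 3: P1 pit0 -> P1=[0,2,5,6,4,5](0) P2=[4,5,2,4,5,0](1)
Move 4: P1 pit4 -> P1=[0,2,5,6,0,6](1) P2=[5,6,2,4,5,0](1)
Move 5: P1 pit5 -> P1=[0,2,5,6,0,0](2) P2=[6,7,3,5,6,0](1)

Answer: 2 1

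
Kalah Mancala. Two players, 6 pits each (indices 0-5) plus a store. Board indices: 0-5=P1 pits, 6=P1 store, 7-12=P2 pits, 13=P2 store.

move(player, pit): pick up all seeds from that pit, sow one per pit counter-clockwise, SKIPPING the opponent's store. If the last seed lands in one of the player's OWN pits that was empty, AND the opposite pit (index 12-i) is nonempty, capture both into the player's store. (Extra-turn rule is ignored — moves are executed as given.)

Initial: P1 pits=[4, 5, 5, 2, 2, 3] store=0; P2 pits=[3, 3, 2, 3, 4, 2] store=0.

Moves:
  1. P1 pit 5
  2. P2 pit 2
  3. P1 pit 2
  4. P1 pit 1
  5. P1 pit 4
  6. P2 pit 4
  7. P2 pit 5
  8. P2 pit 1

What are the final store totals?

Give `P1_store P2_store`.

Answer: 4 3

Derivation:
Move 1: P1 pit5 -> P1=[4,5,5,2,2,0](1) P2=[4,4,2,3,4,2](0)
Move 2: P2 pit2 -> P1=[4,5,5,2,2,0](1) P2=[4,4,0,4,5,2](0)
Move 3: P1 pit2 -> P1=[4,5,0,3,3,1](2) P2=[5,4,0,4,5,2](0)
Move 4: P1 pit1 -> P1=[4,0,1,4,4,2](3) P2=[5,4,0,4,5,2](0)
Move 5: P1 pit4 -> P1=[4,0,1,4,0,3](4) P2=[6,5,0,4,5,2](0)
Move 6: P2 pit4 -> P1=[5,1,2,4,0,3](4) P2=[6,5,0,4,0,3](1)
Move 7: P2 pit5 -> P1=[6,2,2,4,0,3](4) P2=[6,5,0,4,0,0](2)
Move 8: P2 pit1 -> P1=[6,2,2,4,0,3](4) P2=[6,0,1,5,1,1](3)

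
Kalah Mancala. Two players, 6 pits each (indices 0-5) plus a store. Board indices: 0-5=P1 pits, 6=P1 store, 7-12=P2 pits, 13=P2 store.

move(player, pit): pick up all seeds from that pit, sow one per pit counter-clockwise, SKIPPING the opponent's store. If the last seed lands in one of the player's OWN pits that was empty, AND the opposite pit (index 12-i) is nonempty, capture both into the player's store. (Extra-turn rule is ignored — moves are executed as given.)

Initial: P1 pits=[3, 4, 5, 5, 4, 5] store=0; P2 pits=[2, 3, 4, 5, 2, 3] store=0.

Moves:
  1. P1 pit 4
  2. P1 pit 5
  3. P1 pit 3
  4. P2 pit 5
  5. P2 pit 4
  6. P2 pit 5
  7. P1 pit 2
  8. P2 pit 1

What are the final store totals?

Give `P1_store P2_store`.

Answer: 4 4

Derivation:
Move 1: P1 pit4 -> P1=[3,4,5,5,0,6](1) P2=[3,4,4,5,2,3](0)
Move 2: P1 pit5 -> P1=[3,4,5,5,0,0](2) P2=[4,5,5,6,3,3](0)
Move 3: P1 pit3 -> P1=[3,4,5,0,1,1](3) P2=[5,6,5,6,3,3](0)
Move 4: P2 pit5 -> P1=[4,5,5,0,1,1](3) P2=[5,6,5,6,3,0](1)
Move 5: P2 pit4 -> P1=[5,5,5,0,1,1](3) P2=[5,6,5,6,0,1](2)
Move 6: P2 pit5 -> P1=[5,5,5,0,1,1](3) P2=[5,6,5,6,0,0](3)
Move 7: P1 pit2 -> P1=[5,5,0,1,2,2](4) P2=[6,6,5,6,0,0](3)
Move 8: P2 pit1 -> P1=[6,5,0,1,2,2](4) P2=[6,0,6,7,1,1](4)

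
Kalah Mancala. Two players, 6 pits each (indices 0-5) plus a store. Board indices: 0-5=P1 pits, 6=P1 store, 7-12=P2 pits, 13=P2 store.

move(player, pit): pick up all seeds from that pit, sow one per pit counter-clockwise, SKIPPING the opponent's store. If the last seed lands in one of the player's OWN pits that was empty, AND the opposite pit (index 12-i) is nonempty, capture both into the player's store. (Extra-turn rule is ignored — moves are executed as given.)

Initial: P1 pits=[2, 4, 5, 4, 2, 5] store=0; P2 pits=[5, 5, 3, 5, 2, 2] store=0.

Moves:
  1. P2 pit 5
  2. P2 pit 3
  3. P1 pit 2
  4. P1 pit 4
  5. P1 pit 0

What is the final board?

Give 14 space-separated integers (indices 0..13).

Move 1: P2 pit5 -> P1=[3,4,5,4,2,5](0) P2=[5,5,3,5,2,0](1)
Move 2: P2 pit3 -> P1=[4,5,5,4,2,5](0) P2=[5,5,3,0,3,1](2)
Move 3: P1 pit2 -> P1=[4,5,0,5,3,6](1) P2=[6,5,3,0,3,1](2)
Move 4: P1 pit4 -> P1=[4,5,0,5,0,7](2) P2=[7,5,3,0,3,1](2)
Move 5: P1 pit0 -> P1=[0,6,1,6,0,7](8) P2=[7,0,3,0,3,1](2)

Answer: 0 6 1 6 0 7 8 7 0 3 0 3 1 2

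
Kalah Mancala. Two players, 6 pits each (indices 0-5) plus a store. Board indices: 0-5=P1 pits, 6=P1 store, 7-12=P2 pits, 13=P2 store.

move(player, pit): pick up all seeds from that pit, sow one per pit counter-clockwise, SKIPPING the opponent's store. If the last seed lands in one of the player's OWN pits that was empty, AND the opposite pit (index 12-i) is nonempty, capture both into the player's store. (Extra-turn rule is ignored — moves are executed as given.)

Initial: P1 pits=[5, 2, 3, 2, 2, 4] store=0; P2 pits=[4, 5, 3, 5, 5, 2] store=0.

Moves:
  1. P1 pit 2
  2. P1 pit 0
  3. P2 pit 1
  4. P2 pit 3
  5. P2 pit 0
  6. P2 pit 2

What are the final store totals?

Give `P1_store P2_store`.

Answer: 0 3

Derivation:
Move 1: P1 pit2 -> P1=[5,2,0,3,3,5](0) P2=[4,5,3,5,5,2](0)
Move 2: P1 pit0 -> P1=[0,3,1,4,4,6](0) P2=[4,5,3,5,5,2](0)
Move 3: P2 pit1 -> P1=[0,3,1,4,4,6](0) P2=[4,0,4,6,6,3](1)
Move 4: P2 pit3 -> P1=[1,4,2,4,4,6](0) P2=[4,0,4,0,7,4](2)
Move 5: P2 pit0 -> P1=[1,4,2,4,4,6](0) P2=[0,1,5,1,8,4](2)
Move 6: P2 pit2 -> P1=[2,4,2,4,4,6](0) P2=[0,1,0,2,9,5](3)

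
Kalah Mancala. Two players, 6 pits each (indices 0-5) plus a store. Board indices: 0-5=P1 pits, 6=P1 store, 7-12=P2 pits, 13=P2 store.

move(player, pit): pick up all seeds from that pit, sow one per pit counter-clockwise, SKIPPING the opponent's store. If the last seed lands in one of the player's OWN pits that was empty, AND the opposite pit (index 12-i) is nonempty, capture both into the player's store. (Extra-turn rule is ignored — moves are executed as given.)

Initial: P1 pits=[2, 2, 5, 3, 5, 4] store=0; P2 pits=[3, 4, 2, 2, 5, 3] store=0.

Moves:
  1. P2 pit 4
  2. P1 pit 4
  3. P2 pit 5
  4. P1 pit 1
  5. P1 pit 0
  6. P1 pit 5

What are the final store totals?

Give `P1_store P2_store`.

Move 1: P2 pit4 -> P1=[3,3,6,3,5,4](0) P2=[3,4,2,2,0,4](1)
Move 2: P1 pit4 -> P1=[3,3,6,3,0,5](1) P2=[4,5,3,2,0,4](1)
Move 3: P2 pit5 -> P1=[4,4,7,3,0,5](1) P2=[4,5,3,2,0,0](2)
Move 4: P1 pit1 -> P1=[4,0,8,4,1,6](1) P2=[4,5,3,2,0,0](2)
Move 5: P1 pit0 -> P1=[0,1,9,5,2,6](1) P2=[4,5,3,2,0,0](2)
Move 6: P1 pit5 -> P1=[0,1,9,5,2,0](2) P2=[5,6,4,3,1,0](2)

Answer: 2 2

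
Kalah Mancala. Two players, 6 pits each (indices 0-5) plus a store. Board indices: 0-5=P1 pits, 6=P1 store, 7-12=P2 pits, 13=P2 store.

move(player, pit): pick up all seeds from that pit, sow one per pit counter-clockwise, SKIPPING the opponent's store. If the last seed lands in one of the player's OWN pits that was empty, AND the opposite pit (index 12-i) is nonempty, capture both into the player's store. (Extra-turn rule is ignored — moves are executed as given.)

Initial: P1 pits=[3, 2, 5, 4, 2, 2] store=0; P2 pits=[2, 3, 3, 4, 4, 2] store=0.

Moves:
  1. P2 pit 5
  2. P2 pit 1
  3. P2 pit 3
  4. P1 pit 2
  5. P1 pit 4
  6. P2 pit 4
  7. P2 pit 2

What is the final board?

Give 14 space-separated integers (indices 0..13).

Move 1: P2 pit5 -> P1=[4,2,5,4,2,2](0) P2=[2,3,3,4,4,0](1)
Move 2: P2 pit1 -> P1=[4,2,5,4,2,2](0) P2=[2,0,4,5,5,0](1)
Move 3: P2 pit3 -> P1=[5,3,5,4,2,2](0) P2=[2,0,4,0,6,1](2)
Move 4: P1 pit2 -> P1=[5,3,0,5,3,3](1) P2=[3,0,4,0,6,1](2)
Move 5: P1 pit4 -> P1=[5,3,0,5,0,4](2) P2=[4,0,4,0,6,1](2)
Move 6: P2 pit4 -> P1=[6,4,1,6,0,4](2) P2=[4,0,4,0,0,2](3)
Move 7: P2 pit2 -> P1=[6,4,1,6,0,4](2) P2=[4,0,0,1,1,3](4)

Answer: 6 4 1 6 0 4 2 4 0 0 1 1 3 4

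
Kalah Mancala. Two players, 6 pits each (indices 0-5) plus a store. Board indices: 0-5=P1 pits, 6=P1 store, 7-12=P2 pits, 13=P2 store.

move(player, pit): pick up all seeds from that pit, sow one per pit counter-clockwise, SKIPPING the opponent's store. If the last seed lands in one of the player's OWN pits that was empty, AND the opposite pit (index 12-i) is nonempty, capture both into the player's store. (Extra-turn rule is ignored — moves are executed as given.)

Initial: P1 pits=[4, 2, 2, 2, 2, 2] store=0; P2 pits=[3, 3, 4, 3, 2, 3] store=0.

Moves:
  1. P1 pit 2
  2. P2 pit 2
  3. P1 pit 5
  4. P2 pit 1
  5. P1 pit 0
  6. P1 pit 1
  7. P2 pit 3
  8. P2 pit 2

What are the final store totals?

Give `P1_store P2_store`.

Move 1: P1 pit2 -> P1=[4,2,0,3,3,2](0) P2=[3,3,4,3,2,3](0)
Move 2: P2 pit2 -> P1=[4,2,0,3,3,2](0) P2=[3,3,0,4,3,4](1)
Move 3: P1 pit5 -> P1=[4,2,0,3,3,0](1) P2=[4,3,0,4,3,4](1)
Move 4: P2 pit1 -> P1=[4,2,0,3,3,0](1) P2=[4,0,1,5,4,4](1)
Move 5: P1 pit0 -> P1=[0,3,1,4,4,0](1) P2=[4,0,1,5,4,4](1)
Move 6: P1 pit1 -> P1=[0,0,2,5,5,0](1) P2=[4,0,1,5,4,4](1)
Move 7: P2 pit3 -> P1=[1,1,2,5,5,0](1) P2=[4,0,1,0,5,5](2)
Move 8: P2 pit2 -> P1=[1,1,0,5,5,0](1) P2=[4,0,0,0,5,5](5)

Answer: 1 5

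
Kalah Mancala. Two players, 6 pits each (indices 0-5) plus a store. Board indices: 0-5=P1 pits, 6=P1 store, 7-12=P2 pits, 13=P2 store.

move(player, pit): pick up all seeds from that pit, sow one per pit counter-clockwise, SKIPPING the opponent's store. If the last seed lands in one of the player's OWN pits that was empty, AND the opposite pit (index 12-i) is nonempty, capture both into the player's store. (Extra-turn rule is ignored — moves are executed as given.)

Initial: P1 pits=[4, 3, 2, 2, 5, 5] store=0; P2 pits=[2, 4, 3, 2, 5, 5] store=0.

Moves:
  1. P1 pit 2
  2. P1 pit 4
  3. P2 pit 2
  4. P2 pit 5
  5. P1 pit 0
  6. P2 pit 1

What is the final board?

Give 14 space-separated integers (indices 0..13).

Move 1: P1 pit2 -> P1=[4,3,0,3,6,5](0) P2=[2,4,3,2,5,5](0)
Move 2: P1 pit4 -> P1=[4,3,0,3,0,6](1) P2=[3,5,4,3,5,5](0)
Move 3: P2 pit2 -> P1=[4,3,0,3,0,6](1) P2=[3,5,0,4,6,6](1)
Move 4: P2 pit5 -> P1=[5,4,1,4,1,6](1) P2=[3,5,0,4,6,0](2)
Move 5: P1 pit0 -> P1=[0,5,2,5,2,7](1) P2=[3,5,0,4,6,0](2)
Move 6: P2 pit1 -> P1=[0,5,2,5,2,7](1) P2=[3,0,1,5,7,1](3)

Answer: 0 5 2 5 2 7 1 3 0 1 5 7 1 3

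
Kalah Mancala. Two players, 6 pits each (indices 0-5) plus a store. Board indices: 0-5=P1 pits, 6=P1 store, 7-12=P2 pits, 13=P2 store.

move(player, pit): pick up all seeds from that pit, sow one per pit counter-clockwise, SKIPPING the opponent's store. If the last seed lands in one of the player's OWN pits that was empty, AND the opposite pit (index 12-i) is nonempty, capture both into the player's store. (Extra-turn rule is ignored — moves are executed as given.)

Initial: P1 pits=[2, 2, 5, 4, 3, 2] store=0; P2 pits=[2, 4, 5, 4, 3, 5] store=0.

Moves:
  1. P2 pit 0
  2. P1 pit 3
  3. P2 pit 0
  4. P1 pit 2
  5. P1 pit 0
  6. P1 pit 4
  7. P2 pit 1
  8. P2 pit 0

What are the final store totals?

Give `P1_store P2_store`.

Move 1: P2 pit0 -> P1=[2,2,5,4,3,2](0) P2=[0,5,6,4,3,5](0)
Move 2: P1 pit3 -> P1=[2,2,5,0,4,3](1) P2=[1,5,6,4,3,5](0)
Move 3: P2 pit0 -> P1=[2,2,5,0,4,3](1) P2=[0,6,6,4,3,5](0)
Move 4: P1 pit2 -> P1=[2,2,0,1,5,4](2) P2=[1,6,6,4,3,5](0)
Move 5: P1 pit0 -> P1=[0,3,0,1,5,4](7) P2=[1,6,6,0,3,5](0)
Move 6: P1 pit4 -> P1=[0,3,0,1,0,5](8) P2=[2,7,7,0,3,5](0)
Move 7: P2 pit1 -> P1=[1,4,0,1,0,5](8) P2=[2,0,8,1,4,6](1)
Move 8: P2 pit0 -> P1=[1,4,0,1,0,5](8) P2=[0,1,9,1,4,6](1)

Answer: 8 1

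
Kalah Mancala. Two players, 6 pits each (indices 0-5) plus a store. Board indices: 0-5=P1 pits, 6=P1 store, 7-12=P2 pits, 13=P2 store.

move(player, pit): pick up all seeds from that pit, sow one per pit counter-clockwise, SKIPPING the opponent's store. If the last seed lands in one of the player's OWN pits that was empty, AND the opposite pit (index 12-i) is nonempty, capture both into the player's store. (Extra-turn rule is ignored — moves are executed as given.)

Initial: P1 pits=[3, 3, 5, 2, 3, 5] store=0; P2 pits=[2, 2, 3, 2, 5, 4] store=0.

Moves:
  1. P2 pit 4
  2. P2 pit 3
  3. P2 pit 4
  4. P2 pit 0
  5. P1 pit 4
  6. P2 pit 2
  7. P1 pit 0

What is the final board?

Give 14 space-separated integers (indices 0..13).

Answer: 0 5 7 3 0 6 5 1 0 0 1 1 8 2

Derivation:
Move 1: P2 pit4 -> P1=[4,4,6,2,3,5](0) P2=[2,2,3,2,0,5](1)
Move 2: P2 pit3 -> P1=[4,4,6,2,3,5](0) P2=[2,2,3,0,1,6](1)
Move 3: P2 pit4 -> P1=[4,4,6,2,3,5](0) P2=[2,2,3,0,0,7](1)
Move 4: P2 pit0 -> P1=[4,4,6,2,3,5](0) P2=[0,3,4,0,0,7](1)
Move 5: P1 pit4 -> P1=[4,4,6,2,0,6](1) P2=[1,3,4,0,0,7](1)
Move 6: P2 pit2 -> P1=[4,4,6,2,0,6](1) P2=[1,3,0,1,1,8](2)
Move 7: P1 pit0 -> P1=[0,5,7,3,0,6](5) P2=[1,0,0,1,1,8](2)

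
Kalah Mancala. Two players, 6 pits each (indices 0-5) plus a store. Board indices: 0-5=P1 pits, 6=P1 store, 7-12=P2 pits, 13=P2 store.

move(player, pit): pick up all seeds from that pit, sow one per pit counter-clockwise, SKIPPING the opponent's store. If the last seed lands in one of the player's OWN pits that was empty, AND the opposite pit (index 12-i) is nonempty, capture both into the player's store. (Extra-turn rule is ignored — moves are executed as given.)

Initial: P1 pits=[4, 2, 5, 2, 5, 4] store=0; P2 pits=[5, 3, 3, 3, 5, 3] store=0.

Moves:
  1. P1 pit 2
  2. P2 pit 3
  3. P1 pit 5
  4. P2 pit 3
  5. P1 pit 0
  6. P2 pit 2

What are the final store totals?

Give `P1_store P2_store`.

Move 1: P1 pit2 -> P1=[4,2,0,3,6,5](1) P2=[6,3,3,3,5,3](0)
Move 2: P2 pit3 -> P1=[4,2,0,3,6,5](1) P2=[6,3,3,0,6,4](1)
Move 3: P1 pit5 -> P1=[4,2,0,3,6,0](2) P2=[7,4,4,1,6,4](1)
Move 4: P2 pit3 -> P1=[4,2,0,3,6,0](2) P2=[7,4,4,0,7,4](1)
Move 5: P1 pit0 -> P1=[0,3,1,4,7,0](2) P2=[7,4,4,0,7,4](1)
Move 6: P2 pit2 -> P1=[0,3,1,4,7,0](2) P2=[7,4,0,1,8,5](2)

Answer: 2 2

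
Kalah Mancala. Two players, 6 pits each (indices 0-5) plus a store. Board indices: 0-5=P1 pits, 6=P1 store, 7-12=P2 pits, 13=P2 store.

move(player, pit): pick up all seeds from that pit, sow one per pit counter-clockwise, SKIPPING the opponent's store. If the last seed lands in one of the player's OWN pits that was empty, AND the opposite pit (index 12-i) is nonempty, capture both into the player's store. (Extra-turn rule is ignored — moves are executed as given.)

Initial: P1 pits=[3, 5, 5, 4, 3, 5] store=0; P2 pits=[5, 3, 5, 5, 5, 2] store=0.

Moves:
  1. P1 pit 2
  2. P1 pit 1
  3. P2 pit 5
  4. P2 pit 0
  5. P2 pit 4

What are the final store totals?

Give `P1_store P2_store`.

Move 1: P1 pit2 -> P1=[3,5,0,5,4,6](1) P2=[6,3,5,5,5,2](0)
Move 2: P1 pit1 -> P1=[3,0,1,6,5,7](2) P2=[6,3,5,5,5,2](0)
Move 3: P2 pit5 -> P1=[4,0,1,6,5,7](2) P2=[6,3,5,5,5,0](1)
Move 4: P2 pit0 -> P1=[4,0,1,6,5,7](2) P2=[0,4,6,6,6,1](2)
Move 5: P2 pit4 -> P1=[5,1,2,7,5,7](2) P2=[0,4,6,6,0,2](3)

Answer: 2 3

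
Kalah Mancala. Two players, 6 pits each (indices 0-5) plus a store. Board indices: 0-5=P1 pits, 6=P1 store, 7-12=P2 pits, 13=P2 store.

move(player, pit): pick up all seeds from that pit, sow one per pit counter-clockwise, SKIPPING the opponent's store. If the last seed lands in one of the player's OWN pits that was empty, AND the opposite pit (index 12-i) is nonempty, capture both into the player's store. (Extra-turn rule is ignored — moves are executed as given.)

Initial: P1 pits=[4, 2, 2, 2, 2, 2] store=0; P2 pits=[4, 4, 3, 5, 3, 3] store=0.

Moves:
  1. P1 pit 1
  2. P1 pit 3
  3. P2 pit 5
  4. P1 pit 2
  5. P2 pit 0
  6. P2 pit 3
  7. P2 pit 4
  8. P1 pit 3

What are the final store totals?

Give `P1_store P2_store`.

Answer: 1 3

Derivation:
Move 1: P1 pit1 -> P1=[4,0,3,3,2,2](0) P2=[4,4,3,5,3,3](0)
Move 2: P1 pit3 -> P1=[4,0,3,0,3,3](1) P2=[4,4,3,5,3,3](0)
Move 3: P2 pit5 -> P1=[5,1,3,0,3,3](1) P2=[4,4,3,5,3,0](1)
Move 4: P1 pit2 -> P1=[5,1,0,1,4,4](1) P2=[4,4,3,5,3,0](1)
Move 5: P2 pit0 -> P1=[5,1,0,1,4,4](1) P2=[0,5,4,6,4,0](1)
Move 6: P2 pit3 -> P1=[6,2,1,1,4,4](1) P2=[0,5,4,0,5,1](2)
Move 7: P2 pit4 -> P1=[7,3,2,1,4,4](1) P2=[0,5,4,0,0,2](3)
Move 8: P1 pit3 -> P1=[7,3,2,0,5,4](1) P2=[0,5,4,0,0,2](3)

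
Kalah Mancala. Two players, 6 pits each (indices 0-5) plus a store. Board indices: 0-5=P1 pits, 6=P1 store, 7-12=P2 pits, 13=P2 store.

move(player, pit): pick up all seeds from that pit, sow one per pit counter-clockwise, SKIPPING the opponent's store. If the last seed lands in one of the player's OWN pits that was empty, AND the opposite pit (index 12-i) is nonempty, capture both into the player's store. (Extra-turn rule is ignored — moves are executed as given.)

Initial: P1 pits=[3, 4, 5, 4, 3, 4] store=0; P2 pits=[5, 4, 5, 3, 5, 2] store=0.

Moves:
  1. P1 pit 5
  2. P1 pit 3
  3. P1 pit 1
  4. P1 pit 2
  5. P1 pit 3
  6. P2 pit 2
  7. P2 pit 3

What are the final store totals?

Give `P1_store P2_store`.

Answer: 3 2

Derivation:
Move 1: P1 pit5 -> P1=[3,4,5,4,3,0](1) P2=[6,5,6,3,5,2](0)
Move 2: P1 pit3 -> P1=[3,4,5,0,4,1](2) P2=[7,5,6,3,5,2](0)
Move 3: P1 pit1 -> P1=[3,0,6,1,5,2](2) P2=[7,5,6,3,5,2](0)
Move 4: P1 pit2 -> P1=[3,0,0,2,6,3](3) P2=[8,6,6,3,5,2](0)
Move 5: P1 pit3 -> P1=[3,0,0,0,7,4](3) P2=[8,6,6,3,5,2](0)
Move 6: P2 pit2 -> P1=[4,1,0,0,7,4](3) P2=[8,6,0,4,6,3](1)
Move 7: P2 pit3 -> P1=[5,1,0,0,7,4](3) P2=[8,6,0,0,7,4](2)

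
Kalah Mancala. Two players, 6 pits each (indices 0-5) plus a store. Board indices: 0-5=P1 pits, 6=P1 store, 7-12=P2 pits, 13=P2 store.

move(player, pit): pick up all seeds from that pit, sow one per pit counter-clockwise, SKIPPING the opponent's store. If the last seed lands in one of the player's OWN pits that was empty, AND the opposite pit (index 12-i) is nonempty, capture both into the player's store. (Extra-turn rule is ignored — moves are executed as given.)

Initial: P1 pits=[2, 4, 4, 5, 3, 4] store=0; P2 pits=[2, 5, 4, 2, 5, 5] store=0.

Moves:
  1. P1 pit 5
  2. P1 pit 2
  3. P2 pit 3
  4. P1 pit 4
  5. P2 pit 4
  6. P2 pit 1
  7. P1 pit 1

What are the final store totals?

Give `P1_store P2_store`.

Move 1: P1 pit5 -> P1=[2,4,4,5,3,0](1) P2=[3,6,5,2,5,5](0)
Move 2: P1 pit2 -> P1=[2,4,0,6,4,1](2) P2=[3,6,5,2,5,5](0)
Move 3: P2 pit3 -> P1=[2,4,0,6,4,1](2) P2=[3,6,5,0,6,6](0)
Move 4: P1 pit4 -> P1=[2,4,0,6,0,2](3) P2=[4,7,5,0,6,6](0)
Move 5: P2 pit4 -> P1=[3,5,1,7,0,2](3) P2=[4,7,5,0,0,7](1)
Move 6: P2 pit1 -> P1=[4,6,1,7,0,2](3) P2=[4,0,6,1,1,8](2)
Move 7: P1 pit1 -> P1=[4,0,2,8,1,3](4) P2=[5,0,6,1,1,8](2)

Answer: 4 2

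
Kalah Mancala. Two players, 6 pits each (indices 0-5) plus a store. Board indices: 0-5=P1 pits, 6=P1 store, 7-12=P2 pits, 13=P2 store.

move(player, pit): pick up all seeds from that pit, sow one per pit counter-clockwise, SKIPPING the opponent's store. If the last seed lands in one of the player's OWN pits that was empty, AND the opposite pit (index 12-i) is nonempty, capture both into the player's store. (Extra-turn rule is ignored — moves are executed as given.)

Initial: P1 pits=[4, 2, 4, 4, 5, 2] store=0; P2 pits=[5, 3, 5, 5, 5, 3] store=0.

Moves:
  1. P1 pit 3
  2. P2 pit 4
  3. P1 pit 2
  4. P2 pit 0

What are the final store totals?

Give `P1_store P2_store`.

Answer: 2 2

Derivation:
Move 1: P1 pit3 -> P1=[4,2,4,0,6,3](1) P2=[6,3,5,5,5,3](0)
Move 2: P2 pit4 -> P1=[5,3,5,0,6,3](1) P2=[6,3,5,5,0,4](1)
Move 3: P1 pit2 -> P1=[5,3,0,1,7,4](2) P2=[7,3,5,5,0,4](1)
Move 4: P2 pit0 -> P1=[6,3,0,1,7,4](2) P2=[0,4,6,6,1,5](2)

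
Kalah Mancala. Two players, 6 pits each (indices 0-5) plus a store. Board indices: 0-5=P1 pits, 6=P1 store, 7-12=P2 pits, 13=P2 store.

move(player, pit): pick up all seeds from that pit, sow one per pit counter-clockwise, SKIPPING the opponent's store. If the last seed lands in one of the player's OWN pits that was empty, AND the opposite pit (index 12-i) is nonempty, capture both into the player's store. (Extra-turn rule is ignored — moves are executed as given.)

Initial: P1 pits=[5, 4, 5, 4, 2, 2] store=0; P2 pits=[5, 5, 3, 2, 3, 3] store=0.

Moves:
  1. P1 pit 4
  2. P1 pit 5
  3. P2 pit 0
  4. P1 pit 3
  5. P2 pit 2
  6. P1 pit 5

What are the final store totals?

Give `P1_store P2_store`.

Move 1: P1 pit4 -> P1=[5,4,5,4,0,3](1) P2=[5,5,3,2,3,3](0)
Move 2: P1 pit5 -> P1=[5,4,5,4,0,0](2) P2=[6,6,3,2,3,3](0)
Move 3: P2 pit0 -> P1=[5,4,5,4,0,0](2) P2=[0,7,4,3,4,4](1)
Move 4: P1 pit3 -> P1=[5,4,5,0,1,1](3) P2=[1,7,4,3,4,4](1)
Move 5: P2 pit2 -> P1=[5,4,5,0,1,1](3) P2=[1,7,0,4,5,5](2)
Move 6: P1 pit5 -> P1=[5,4,5,0,1,0](4) P2=[1,7,0,4,5,5](2)

Answer: 4 2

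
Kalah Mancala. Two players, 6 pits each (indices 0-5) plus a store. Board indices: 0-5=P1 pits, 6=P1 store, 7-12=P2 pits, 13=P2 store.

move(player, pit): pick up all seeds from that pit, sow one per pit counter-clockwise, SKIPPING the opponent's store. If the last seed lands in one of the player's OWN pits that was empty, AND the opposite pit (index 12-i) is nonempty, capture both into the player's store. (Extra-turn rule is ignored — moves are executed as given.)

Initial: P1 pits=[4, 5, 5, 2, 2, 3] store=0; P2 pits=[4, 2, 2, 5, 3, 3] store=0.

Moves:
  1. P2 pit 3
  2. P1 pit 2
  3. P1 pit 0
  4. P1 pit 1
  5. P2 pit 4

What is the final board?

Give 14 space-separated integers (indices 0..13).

Answer: 1 1 2 5 5 6 2 6 3 2 0 0 5 2

Derivation:
Move 1: P2 pit3 -> P1=[5,6,5,2,2,3](0) P2=[4,2,2,0,4,4](1)
Move 2: P1 pit2 -> P1=[5,6,0,3,3,4](1) P2=[5,2,2,0,4,4](1)
Move 3: P1 pit0 -> P1=[0,7,1,4,4,5](1) P2=[5,2,2,0,4,4](1)
Move 4: P1 pit1 -> P1=[0,0,2,5,5,6](2) P2=[6,3,2,0,4,4](1)
Move 5: P2 pit4 -> P1=[1,1,2,5,5,6](2) P2=[6,3,2,0,0,5](2)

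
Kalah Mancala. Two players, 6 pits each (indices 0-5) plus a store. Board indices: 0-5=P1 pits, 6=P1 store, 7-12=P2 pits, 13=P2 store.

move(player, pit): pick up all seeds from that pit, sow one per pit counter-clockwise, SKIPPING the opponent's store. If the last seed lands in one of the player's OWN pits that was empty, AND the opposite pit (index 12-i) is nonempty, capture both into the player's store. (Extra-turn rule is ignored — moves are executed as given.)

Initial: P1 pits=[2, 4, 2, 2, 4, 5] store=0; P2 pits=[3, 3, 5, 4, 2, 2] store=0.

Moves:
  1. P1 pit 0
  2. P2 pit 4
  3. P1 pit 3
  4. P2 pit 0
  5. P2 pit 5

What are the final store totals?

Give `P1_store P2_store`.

Answer: 0 2

Derivation:
Move 1: P1 pit0 -> P1=[0,5,3,2,4,5](0) P2=[3,3,5,4,2,2](0)
Move 2: P2 pit4 -> P1=[0,5,3,2,4,5](0) P2=[3,3,5,4,0,3](1)
Move 3: P1 pit3 -> P1=[0,5,3,0,5,6](0) P2=[3,3,5,4,0,3](1)
Move 4: P2 pit0 -> P1=[0,5,3,0,5,6](0) P2=[0,4,6,5,0,3](1)
Move 5: P2 pit5 -> P1=[1,6,3,0,5,6](0) P2=[0,4,6,5,0,0](2)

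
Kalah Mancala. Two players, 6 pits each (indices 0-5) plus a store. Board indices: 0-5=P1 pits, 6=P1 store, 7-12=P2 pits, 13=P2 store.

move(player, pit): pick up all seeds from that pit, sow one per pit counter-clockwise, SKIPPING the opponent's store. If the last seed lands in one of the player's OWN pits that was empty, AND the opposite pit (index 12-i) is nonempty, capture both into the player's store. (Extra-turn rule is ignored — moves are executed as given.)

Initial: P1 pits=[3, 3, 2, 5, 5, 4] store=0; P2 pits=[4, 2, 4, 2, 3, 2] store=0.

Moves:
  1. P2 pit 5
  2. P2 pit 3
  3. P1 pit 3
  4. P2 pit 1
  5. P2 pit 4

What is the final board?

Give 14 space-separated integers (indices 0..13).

Answer: 1 4 3 0 6 5 1 5 0 5 1 0 1 7

Derivation:
Move 1: P2 pit5 -> P1=[4,3,2,5,5,4](0) P2=[4,2,4,2,3,0](1)
Move 2: P2 pit3 -> P1=[0,3,2,5,5,4](0) P2=[4,2,4,0,4,0](6)
Move 3: P1 pit3 -> P1=[0,3,2,0,6,5](1) P2=[5,3,4,0,4,0](6)
Move 4: P2 pit1 -> P1=[0,3,2,0,6,5](1) P2=[5,0,5,1,5,0](6)
Move 5: P2 pit4 -> P1=[1,4,3,0,6,5](1) P2=[5,0,5,1,0,1](7)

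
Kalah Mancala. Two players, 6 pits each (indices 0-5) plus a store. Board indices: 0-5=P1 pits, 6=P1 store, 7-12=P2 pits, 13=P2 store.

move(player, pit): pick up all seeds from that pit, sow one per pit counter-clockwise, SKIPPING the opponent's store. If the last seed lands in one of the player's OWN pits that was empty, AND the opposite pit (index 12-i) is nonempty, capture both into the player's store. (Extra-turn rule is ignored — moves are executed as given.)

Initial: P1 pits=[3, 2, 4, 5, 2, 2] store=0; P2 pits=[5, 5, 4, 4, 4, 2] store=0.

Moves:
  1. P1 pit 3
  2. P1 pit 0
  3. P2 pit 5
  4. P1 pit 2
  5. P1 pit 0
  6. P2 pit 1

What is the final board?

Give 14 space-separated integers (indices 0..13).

Answer: 1 4 0 1 4 4 7 7 0 1 5 5 1 2

Derivation:
Move 1: P1 pit3 -> P1=[3,2,4,0,3,3](1) P2=[6,6,4,4,4,2](0)
Move 2: P1 pit0 -> P1=[0,3,5,0,3,3](6) P2=[6,6,0,4,4,2](0)
Move 3: P2 pit5 -> P1=[1,3,5,0,3,3](6) P2=[6,6,0,4,4,0](1)
Move 4: P1 pit2 -> P1=[1,3,0,1,4,4](7) P2=[7,6,0,4,4,0](1)
Move 5: P1 pit0 -> P1=[0,4,0,1,4,4](7) P2=[7,6,0,4,4,0](1)
Move 6: P2 pit1 -> P1=[1,4,0,1,4,4](7) P2=[7,0,1,5,5,1](2)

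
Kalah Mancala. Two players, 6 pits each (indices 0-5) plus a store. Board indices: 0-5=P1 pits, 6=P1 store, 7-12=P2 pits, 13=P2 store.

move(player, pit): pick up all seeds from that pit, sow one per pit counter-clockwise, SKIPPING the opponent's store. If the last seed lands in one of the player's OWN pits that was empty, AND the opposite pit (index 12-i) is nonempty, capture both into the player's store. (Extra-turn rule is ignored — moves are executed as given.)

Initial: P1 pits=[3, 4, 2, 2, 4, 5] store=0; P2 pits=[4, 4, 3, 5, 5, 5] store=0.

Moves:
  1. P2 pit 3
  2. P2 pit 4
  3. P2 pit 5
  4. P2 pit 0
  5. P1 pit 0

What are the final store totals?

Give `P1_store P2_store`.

Answer: 1 11

Derivation:
Move 1: P2 pit3 -> P1=[4,5,2,2,4,5](0) P2=[4,4,3,0,6,6](1)
Move 2: P2 pit4 -> P1=[5,6,3,3,4,5](0) P2=[4,4,3,0,0,7](2)
Move 3: P2 pit5 -> P1=[6,7,4,4,5,6](0) P2=[4,4,3,0,0,0](3)
Move 4: P2 pit0 -> P1=[6,0,4,4,5,6](0) P2=[0,5,4,1,0,0](11)
Move 5: P1 pit0 -> P1=[0,1,5,5,6,7](1) P2=[0,5,4,1,0,0](11)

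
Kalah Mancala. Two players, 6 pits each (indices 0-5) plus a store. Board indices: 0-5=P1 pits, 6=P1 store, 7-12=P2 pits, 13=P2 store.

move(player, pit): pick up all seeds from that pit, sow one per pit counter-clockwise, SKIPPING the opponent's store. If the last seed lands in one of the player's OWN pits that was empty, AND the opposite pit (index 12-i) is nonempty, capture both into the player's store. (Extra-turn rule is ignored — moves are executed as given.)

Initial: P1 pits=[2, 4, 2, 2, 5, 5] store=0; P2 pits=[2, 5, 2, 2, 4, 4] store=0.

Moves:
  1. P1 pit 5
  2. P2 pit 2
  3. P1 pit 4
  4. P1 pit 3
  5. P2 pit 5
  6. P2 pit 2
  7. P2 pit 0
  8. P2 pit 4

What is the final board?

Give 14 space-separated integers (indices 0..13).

Answer: 4 6 4 2 1 2 2 0 8 1 6 0 1 2

Derivation:
Move 1: P1 pit5 -> P1=[2,4,2,2,5,0](1) P2=[3,6,3,3,4,4](0)
Move 2: P2 pit2 -> P1=[2,4,2,2,5,0](1) P2=[3,6,0,4,5,5](0)
Move 3: P1 pit4 -> P1=[2,4,2,2,0,1](2) P2=[4,7,1,4,5,5](0)
Move 4: P1 pit3 -> P1=[2,4,2,0,1,2](2) P2=[4,7,1,4,5,5](0)
Move 5: P2 pit5 -> P1=[3,5,3,1,1,2](2) P2=[4,7,1,4,5,0](1)
Move 6: P2 pit2 -> P1=[3,5,3,1,1,2](2) P2=[4,7,0,5,5,0](1)
Move 7: P2 pit0 -> P1=[3,5,3,1,1,2](2) P2=[0,8,1,6,6,0](1)
Move 8: P2 pit4 -> P1=[4,6,4,2,1,2](2) P2=[0,8,1,6,0,1](2)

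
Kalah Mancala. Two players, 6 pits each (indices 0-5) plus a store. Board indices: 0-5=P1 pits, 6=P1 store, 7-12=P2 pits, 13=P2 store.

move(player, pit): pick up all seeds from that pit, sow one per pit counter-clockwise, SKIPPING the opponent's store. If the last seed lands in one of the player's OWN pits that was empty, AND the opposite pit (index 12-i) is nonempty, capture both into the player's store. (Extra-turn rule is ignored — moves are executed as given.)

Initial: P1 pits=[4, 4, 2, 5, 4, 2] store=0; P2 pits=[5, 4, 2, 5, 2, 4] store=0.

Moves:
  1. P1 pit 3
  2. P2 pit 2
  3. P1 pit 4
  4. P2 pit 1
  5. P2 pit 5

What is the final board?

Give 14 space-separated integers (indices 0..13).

Move 1: P1 pit3 -> P1=[4,4,2,0,5,3](1) P2=[6,5,2,5,2,4](0)
Move 2: P2 pit2 -> P1=[4,4,2,0,5,3](1) P2=[6,5,0,6,3,4](0)
Move 3: P1 pit4 -> P1=[4,4,2,0,0,4](2) P2=[7,6,1,6,3,4](0)
Move 4: P2 pit1 -> P1=[5,4,2,0,0,4](2) P2=[7,0,2,7,4,5](1)
Move 5: P2 pit5 -> P1=[6,5,3,1,0,4](2) P2=[7,0,2,7,4,0](2)

Answer: 6 5 3 1 0 4 2 7 0 2 7 4 0 2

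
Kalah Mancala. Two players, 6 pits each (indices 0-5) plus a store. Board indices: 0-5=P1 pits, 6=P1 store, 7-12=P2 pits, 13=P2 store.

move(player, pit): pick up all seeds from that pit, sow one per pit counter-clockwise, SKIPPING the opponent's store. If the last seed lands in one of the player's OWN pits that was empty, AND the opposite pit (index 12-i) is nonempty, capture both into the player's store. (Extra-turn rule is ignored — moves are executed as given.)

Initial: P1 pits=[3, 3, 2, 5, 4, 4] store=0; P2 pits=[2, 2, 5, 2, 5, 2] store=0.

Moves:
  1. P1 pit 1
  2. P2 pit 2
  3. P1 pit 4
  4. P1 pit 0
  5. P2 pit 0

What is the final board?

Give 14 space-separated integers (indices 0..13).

Answer: 0 1 4 7 0 5 5 0 1 2 4 6 3 1

Derivation:
Move 1: P1 pit1 -> P1=[3,0,3,6,5,4](0) P2=[2,2,5,2,5,2](0)
Move 2: P2 pit2 -> P1=[4,0,3,6,5,4](0) P2=[2,2,0,3,6,3](1)
Move 3: P1 pit4 -> P1=[4,0,3,6,0,5](1) P2=[3,3,1,3,6,3](1)
Move 4: P1 pit0 -> P1=[0,1,4,7,0,5](5) P2=[3,0,1,3,6,3](1)
Move 5: P2 pit0 -> P1=[0,1,4,7,0,5](5) P2=[0,1,2,4,6,3](1)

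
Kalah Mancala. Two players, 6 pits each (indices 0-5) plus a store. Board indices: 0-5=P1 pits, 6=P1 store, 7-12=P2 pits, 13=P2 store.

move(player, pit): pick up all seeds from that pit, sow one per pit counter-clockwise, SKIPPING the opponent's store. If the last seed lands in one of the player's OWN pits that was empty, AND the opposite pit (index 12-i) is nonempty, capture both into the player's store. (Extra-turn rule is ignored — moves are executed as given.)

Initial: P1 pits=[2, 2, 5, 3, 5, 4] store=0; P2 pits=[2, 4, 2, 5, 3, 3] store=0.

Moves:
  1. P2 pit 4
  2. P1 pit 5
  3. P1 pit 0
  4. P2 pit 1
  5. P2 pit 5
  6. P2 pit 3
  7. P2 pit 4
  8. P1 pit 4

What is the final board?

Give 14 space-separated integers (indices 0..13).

Move 1: P2 pit4 -> P1=[3,2,5,3,5,4](0) P2=[2,4,2,5,0,4](1)
Move 2: P1 pit5 -> P1=[3,2,5,3,5,0](1) P2=[3,5,3,5,0,4](1)
Move 3: P1 pit0 -> P1=[0,3,6,4,5,0](1) P2=[3,5,3,5,0,4](1)
Move 4: P2 pit1 -> P1=[0,3,6,4,5,0](1) P2=[3,0,4,6,1,5](2)
Move 5: P2 pit5 -> P1=[1,4,7,5,5,0](1) P2=[3,0,4,6,1,0](3)
Move 6: P2 pit3 -> P1=[2,5,8,5,5,0](1) P2=[3,0,4,0,2,1](4)
Move 7: P2 pit4 -> P1=[2,5,8,5,5,0](1) P2=[3,0,4,0,0,2](5)
Move 8: P1 pit4 -> P1=[2,5,8,5,0,1](2) P2=[4,1,5,0,0,2](5)

Answer: 2 5 8 5 0 1 2 4 1 5 0 0 2 5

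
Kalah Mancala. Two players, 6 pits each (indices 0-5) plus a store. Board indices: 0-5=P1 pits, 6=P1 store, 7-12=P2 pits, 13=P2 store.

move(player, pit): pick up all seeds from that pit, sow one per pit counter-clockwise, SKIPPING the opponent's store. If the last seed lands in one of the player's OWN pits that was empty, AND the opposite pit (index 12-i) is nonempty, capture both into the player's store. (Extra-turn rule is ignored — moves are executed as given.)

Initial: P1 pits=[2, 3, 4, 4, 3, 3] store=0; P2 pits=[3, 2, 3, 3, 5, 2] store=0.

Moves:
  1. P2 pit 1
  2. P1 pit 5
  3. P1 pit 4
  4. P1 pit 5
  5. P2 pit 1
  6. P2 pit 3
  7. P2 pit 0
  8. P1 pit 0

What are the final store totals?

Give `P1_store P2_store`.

Answer: 3 1

Derivation:
Move 1: P2 pit1 -> P1=[2,3,4,4,3,3](0) P2=[3,0,4,4,5,2](0)
Move 2: P1 pit5 -> P1=[2,3,4,4,3,0](1) P2=[4,1,4,4,5,2](0)
Move 3: P1 pit4 -> P1=[2,3,4,4,0,1](2) P2=[5,1,4,4,5,2](0)
Move 4: P1 pit5 -> P1=[2,3,4,4,0,0](3) P2=[5,1,4,4,5,2](0)
Move 5: P2 pit1 -> P1=[2,3,4,4,0,0](3) P2=[5,0,5,4,5,2](0)
Move 6: P2 pit3 -> P1=[3,3,4,4,0,0](3) P2=[5,0,5,0,6,3](1)
Move 7: P2 pit0 -> P1=[3,3,4,4,0,0](3) P2=[0,1,6,1,7,4](1)
Move 8: P1 pit0 -> P1=[0,4,5,5,0,0](3) P2=[0,1,6,1,7,4](1)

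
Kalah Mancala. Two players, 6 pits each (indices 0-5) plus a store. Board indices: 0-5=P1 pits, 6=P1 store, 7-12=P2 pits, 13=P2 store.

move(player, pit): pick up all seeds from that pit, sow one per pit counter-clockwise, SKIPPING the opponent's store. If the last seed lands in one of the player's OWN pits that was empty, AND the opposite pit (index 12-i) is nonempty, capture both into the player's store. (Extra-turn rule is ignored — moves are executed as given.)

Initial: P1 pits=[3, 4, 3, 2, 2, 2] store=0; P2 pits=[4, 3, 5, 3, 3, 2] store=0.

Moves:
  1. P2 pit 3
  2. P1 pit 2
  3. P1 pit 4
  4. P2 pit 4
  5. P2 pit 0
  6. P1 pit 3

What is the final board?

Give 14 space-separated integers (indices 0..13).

Answer: 4 5 0 0 1 5 2 0 4 6 1 1 5 2

Derivation:
Move 1: P2 pit3 -> P1=[3,4,3,2,2,2](0) P2=[4,3,5,0,4,3](1)
Move 2: P1 pit2 -> P1=[3,4,0,3,3,3](0) P2=[4,3,5,0,4,3](1)
Move 3: P1 pit4 -> P1=[3,4,0,3,0,4](1) P2=[5,3,5,0,4,3](1)
Move 4: P2 pit4 -> P1=[4,5,0,3,0,4](1) P2=[5,3,5,0,0,4](2)
Move 5: P2 pit0 -> P1=[4,5,0,3,0,4](1) P2=[0,4,6,1,1,5](2)
Move 6: P1 pit3 -> P1=[4,5,0,0,1,5](2) P2=[0,4,6,1,1,5](2)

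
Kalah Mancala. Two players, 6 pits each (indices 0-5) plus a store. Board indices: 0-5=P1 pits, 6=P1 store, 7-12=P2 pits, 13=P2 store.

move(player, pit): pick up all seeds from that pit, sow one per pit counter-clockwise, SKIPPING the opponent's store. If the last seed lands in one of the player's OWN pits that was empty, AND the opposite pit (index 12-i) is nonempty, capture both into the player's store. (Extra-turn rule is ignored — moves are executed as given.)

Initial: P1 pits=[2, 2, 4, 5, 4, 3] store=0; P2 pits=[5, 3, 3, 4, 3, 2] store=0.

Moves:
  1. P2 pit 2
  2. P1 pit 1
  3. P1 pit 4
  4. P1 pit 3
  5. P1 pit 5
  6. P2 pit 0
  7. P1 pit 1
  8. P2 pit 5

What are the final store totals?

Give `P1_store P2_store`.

Move 1: P2 pit2 -> P1=[2,2,4,5,4,3](0) P2=[5,3,0,5,4,3](0)
Move 2: P1 pit1 -> P1=[2,0,5,6,4,3](0) P2=[5,3,0,5,4,3](0)
Move 3: P1 pit4 -> P1=[2,0,5,6,0,4](1) P2=[6,4,0,5,4,3](0)
Move 4: P1 pit3 -> P1=[2,0,5,0,1,5](2) P2=[7,5,1,5,4,3](0)
Move 5: P1 pit5 -> P1=[2,0,5,0,1,0](3) P2=[8,6,2,6,4,3](0)
Move 6: P2 pit0 -> P1=[3,1,5,0,1,0](3) P2=[0,7,3,7,5,4](1)
Move 7: P1 pit1 -> P1=[3,0,6,0,1,0](3) P2=[0,7,3,7,5,4](1)
Move 8: P2 pit5 -> P1=[4,1,7,0,1,0](3) P2=[0,7,3,7,5,0](2)

Answer: 3 2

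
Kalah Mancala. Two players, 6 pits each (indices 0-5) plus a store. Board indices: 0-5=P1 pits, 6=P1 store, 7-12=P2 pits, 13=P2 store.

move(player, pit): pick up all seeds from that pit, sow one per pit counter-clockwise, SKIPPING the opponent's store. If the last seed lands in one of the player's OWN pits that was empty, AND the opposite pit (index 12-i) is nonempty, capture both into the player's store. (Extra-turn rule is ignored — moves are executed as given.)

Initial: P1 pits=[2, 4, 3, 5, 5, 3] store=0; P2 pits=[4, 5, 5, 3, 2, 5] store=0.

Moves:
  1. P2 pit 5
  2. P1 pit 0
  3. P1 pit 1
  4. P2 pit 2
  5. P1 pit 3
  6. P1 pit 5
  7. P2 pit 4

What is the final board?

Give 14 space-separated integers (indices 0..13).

Move 1: P2 pit5 -> P1=[3,5,4,6,5,3](0) P2=[4,5,5,3,2,0](1)
Move 2: P1 pit0 -> P1=[0,6,5,7,5,3](0) P2=[4,5,5,3,2,0](1)
Move 3: P1 pit1 -> P1=[0,0,6,8,6,4](1) P2=[5,5,5,3,2,0](1)
Move 4: P2 pit2 -> P1=[1,0,6,8,6,4](1) P2=[5,5,0,4,3,1](2)
Move 5: P1 pit3 -> P1=[1,0,6,0,7,5](2) P2=[6,6,1,5,4,1](2)
Move 6: P1 pit5 -> P1=[1,0,6,0,7,0](3) P2=[7,7,2,6,4,1](2)
Move 7: P2 pit4 -> P1=[2,1,6,0,7,0](3) P2=[7,7,2,6,0,2](3)

Answer: 2 1 6 0 7 0 3 7 7 2 6 0 2 3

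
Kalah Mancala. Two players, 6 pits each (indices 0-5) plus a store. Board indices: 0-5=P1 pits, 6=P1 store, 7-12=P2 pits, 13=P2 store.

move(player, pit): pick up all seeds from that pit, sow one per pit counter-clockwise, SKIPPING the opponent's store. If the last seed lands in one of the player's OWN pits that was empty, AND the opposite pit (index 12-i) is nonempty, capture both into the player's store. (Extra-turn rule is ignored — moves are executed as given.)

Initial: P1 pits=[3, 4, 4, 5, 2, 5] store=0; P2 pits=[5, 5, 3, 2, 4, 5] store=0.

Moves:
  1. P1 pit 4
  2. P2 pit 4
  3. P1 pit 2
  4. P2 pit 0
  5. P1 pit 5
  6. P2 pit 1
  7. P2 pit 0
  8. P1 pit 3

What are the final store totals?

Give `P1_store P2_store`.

Answer: 4 4

Derivation:
Move 1: P1 pit4 -> P1=[3,4,4,5,0,6](1) P2=[5,5,3,2,4,5](0)
Move 2: P2 pit4 -> P1=[4,5,4,5,0,6](1) P2=[5,5,3,2,0,6](1)
Move 3: P1 pit2 -> P1=[4,5,0,6,1,7](2) P2=[5,5,3,2,0,6](1)
Move 4: P2 pit0 -> P1=[4,5,0,6,1,7](2) P2=[0,6,4,3,1,7](1)
Move 5: P1 pit5 -> P1=[4,5,0,6,1,0](3) P2=[1,7,5,4,2,8](1)
Move 6: P2 pit1 -> P1=[5,6,0,6,1,0](3) P2=[1,0,6,5,3,9](2)
Move 7: P2 pit0 -> P1=[5,6,0,6,0,0](3) P2=[0,0,6,5,3,9](4)
Move 8: P1 pit3 -> P1=[5,6,0,0,1,1](4) P2=[1,1,7,5,3,9](4)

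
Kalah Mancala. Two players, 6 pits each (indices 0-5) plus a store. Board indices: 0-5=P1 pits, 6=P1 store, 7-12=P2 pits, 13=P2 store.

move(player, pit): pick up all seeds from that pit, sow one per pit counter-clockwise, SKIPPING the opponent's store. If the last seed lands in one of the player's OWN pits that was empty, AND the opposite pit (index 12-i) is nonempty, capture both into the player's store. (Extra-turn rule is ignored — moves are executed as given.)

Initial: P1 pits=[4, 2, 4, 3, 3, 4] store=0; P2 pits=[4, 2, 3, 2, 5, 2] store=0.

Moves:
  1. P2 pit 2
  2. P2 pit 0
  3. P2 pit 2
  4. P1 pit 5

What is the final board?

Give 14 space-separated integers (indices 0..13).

Answer: 4 2 4 3 3 0 1 1 4 1 5 7 3 0

Derivation:
Move 1: P2 pit2 -> P1=[4,2,4,3,3,4](0) P2=[4,2,0,3,6,3](0)
Move 2: P2 pit0 -> P1=[4,2,4,3,3,4](0) P2=[0,3,1,4,7,3](0)
Move 3: P2 pit2 -> P1=[4,2,4,3,3,4](0) P2=[0,3,0,5,7,3](0)
Move 4: P1 pit5 -> P1=[4,2,4,3,3,0](1) P2=[1,4,1,5,7,3](0)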